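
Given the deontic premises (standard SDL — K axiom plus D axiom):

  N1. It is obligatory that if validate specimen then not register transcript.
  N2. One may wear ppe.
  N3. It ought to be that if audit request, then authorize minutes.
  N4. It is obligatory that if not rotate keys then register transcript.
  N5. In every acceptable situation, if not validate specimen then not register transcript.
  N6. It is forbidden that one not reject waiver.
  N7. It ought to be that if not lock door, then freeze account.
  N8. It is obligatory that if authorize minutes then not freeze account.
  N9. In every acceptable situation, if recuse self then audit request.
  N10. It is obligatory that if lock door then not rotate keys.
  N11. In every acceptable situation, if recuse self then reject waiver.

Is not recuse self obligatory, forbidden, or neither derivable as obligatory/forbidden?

Obligatory

By case analysis on validate_specimen: premise 1 gives O(validate_specimen → ¬register_transcript) and premise 5 gives O(¬validate_specimen → ¬register_transcript), so O(¬register_transcript) either way.
Premise 4 is O(¬rotate_keys → register_transcript); contrapositively O(¬register_transcript → rotate_keys). Since O(¬register_transcript) holds, K gives O(rotate_keys).
Premise 10, O(lock_door → ¬rotate_keys), contraposes to O(rotate_keys → ¬lock_door); with O(rotate_keys) we get O(¬lock_door).
Applying K to premise 7 (O(¬lock_door → freeze_account)) and O(¬lock_door) yields O(freeze_account).
Premise 8, O(authorize_minutes → ¬freeze_account), contraposes to O(freeze_account → ¬authorize_minutes); with O(freeze_account) we get O(¬authorize_minutes).
Premise 3, O(audit_request → authorize_minutes), contraposes to O(¬authorize_minutes → ¬audit_request); with O(¬authorize_minutes) we get O(¬audit_request).
Premise 9, O(recuse_self → audit_request), contraposes to O(¬audit_request → ¬recuse_self); with O(¬audit_request) we get O(¬recuse_self).
Premises 2, 6, 11 do not contribute to this derivation.
Hence ¬recuse_self is obligatory.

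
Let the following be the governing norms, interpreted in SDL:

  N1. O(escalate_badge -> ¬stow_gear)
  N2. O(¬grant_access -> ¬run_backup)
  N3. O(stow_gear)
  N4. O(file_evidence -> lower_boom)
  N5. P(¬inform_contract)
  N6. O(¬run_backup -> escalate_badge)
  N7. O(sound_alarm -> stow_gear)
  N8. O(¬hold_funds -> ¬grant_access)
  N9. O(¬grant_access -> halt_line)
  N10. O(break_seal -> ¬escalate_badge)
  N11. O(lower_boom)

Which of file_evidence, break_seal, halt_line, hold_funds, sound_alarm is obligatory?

From premise 3 we have O(stow_gear).
Premise 1, O(escalate_badge -> ¬stow_gear), contraposes to O(stow_gear -> ¬escalate_badge); with O(stow_gear) we get O(¬escalate_badge).
The contrapositive of premise 6 (O(¬run_backup -> escalate_badge)) is O(¬escalate_badge -> run_backup), and O(¬escalate_badge) is already established, so O(run_backup).
Premise 2 is O(¬grant_access -> ¬run_backup); contrapositively O(run_backup -> grant_access). Since O(run_backup) holds, K gives O(grant_access).
Premise 8 is O(¬hold_funds -> ¬grant_access); contrapositively O(grant_access -> hold_funds). Since O(grant_access) holds, K gives O(hold_funds).
So O(hold_funds) holds — hold_funds is obligatory. None of the other listed options is made obligatory by any chain of premises.

hold_funds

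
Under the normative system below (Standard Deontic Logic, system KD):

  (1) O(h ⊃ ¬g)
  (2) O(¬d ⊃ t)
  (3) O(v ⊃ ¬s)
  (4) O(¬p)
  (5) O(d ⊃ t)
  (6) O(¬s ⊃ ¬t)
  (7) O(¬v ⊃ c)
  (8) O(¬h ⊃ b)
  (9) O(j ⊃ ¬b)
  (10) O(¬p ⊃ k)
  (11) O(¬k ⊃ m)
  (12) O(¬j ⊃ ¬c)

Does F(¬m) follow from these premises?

Premise 11 is O(¬k ⊃ m), but O(¬k) is not derivable from the premises, so it does not yield O(m).
No other premise forces O(m). An ideal world satisfying every premise can still have ¬m true, so F(¬m) is not derivable.

No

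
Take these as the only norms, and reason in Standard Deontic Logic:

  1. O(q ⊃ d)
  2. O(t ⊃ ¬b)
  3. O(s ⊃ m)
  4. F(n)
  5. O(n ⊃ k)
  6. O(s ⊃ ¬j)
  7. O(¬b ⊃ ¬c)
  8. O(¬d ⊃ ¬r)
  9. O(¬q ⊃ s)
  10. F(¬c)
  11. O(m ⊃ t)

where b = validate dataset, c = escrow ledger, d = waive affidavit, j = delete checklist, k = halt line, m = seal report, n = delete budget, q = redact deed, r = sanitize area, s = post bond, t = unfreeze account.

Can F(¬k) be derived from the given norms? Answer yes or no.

Premise 5 is O(n ⊃ k), but O(n) is not derivable from the premises, so it does not yield O(k).
No other premise forces O(k). An ideal world satisfying every premise can still have ¬k true, so F(¬k) is not derivable.

No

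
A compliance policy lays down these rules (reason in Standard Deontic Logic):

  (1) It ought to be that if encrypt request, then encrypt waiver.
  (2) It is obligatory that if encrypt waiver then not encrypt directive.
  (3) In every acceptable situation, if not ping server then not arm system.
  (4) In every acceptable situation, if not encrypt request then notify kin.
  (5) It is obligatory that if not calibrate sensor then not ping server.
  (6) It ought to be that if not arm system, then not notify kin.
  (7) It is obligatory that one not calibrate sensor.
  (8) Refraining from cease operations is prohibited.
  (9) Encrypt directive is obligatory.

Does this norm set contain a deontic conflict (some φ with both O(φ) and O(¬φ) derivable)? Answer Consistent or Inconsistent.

From premise 9 we have O(encrypt_directive).
Premise 2 is O(encrypt_waiver → ¬encrypt_directive); contrapositively O(encrypt_directive → ¬encrypt_waiver). Since O(encrypt_directive) holds, K gives O(¬encrypt_waiver).
Premise 1, O(encrypt_request → encrypt_waiver), contraposes to O(¬encrypt_waiver → ¬encrypt_request); with O(¬encrypt_waiver) we get O(¬encrypt_request).
With premise 4, O(¬encrypt_request → notify_kin), the K-axiom yields O(notify_kin).
Premise 6, O(¬arm_system → ¬notify_kin), contraposes to O(notify_kin → arm_system); with O(notify_kin) we get O(arm_system).
The contrapositive of premise 3 (O(¬ping_server → ¬arm_system)) is O(arm_system → ping_server), and O(arm_system) is already established, so O(ping_server).
The contrapositive of premise 5 (O(¬calibrate_sensor → ¬ping_server)) is O(ping_server → calibrate_sensor), and O(ping_server) is already established, so O(calibrate_sensor).
However, premise 7 gives O(¬calibrate_sensor).
We now have both O(calibrate_sensor) and O(¬calibrate_sensor) — calibrate_sensor is simultaneously obligatory and forbidden, violating the D-axiom.

Inconsistent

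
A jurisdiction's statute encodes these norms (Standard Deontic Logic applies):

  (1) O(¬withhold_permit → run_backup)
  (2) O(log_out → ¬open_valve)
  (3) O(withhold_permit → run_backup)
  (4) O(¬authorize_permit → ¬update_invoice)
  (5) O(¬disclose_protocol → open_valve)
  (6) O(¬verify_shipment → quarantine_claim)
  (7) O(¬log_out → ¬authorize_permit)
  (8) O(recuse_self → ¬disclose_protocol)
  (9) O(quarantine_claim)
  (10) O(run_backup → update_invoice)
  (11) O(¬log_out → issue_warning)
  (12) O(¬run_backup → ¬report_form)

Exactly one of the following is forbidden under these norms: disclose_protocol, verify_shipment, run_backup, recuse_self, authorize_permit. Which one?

Premises 3 and 1 cover both cases: O(withhold_permit → run_backup) and O(¬withhold_permit → run_backup). Since withhold_permit ∨ ¬withhold_permit is a tautology, O(run_backup) follows.
Applying K to premise 10 (O(run_backup → update_invoice)) and O(run_backup) yields O(update_invoice).
The contrapositive of premise 4 (O(¬authorize_permit → ¬update_invoice)) is O(update_invoice → authorize_permit), and O(update_invoice) is already established, so O(authorize_permit).
Premise 7 is O(¬log_out → ¬authorize_permit); contrapositively O(authorize_permit → log_out). Since O(authorize_permit) holds, K gives O(log_out).
Premise 2 is O(log_out → ¬open_valve); since O(log_out), deontic closure gives O(¬open_valve).
Premise 5, O(¬disclose_protocol → open_valve), contraposes to O(¬open_valve → disclose_protocol); with O(¬open_valve) we get O(disclose_protocol).
Premise 8 is O(recuse_self → ¬disclose_protocol); contrapositively O(disclose_protocol → ¬recuse_self). Since O(disclose_protocol) holds, K gives O(¬recuse_self).
So O(¬recuse_self) holds, i.e. recuse_self is forbidden. None of the other listed options is forbidden under the premises.

recuse_self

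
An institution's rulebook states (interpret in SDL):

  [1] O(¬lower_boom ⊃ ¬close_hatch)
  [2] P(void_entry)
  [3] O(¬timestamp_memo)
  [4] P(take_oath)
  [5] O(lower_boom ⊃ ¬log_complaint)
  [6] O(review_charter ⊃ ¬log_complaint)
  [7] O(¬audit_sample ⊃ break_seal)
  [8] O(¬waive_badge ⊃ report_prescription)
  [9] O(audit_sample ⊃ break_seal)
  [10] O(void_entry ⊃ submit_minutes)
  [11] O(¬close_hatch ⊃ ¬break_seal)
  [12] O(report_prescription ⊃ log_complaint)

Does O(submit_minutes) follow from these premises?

No

Premise 10 is O(void_entry ⊃ submit_minutes), but O(void_entry) is not derivable from the premises (the permission P(void_entry) asserts only ¬O(¬void_entry), not O(void_entry)), so it does not yield O(submit_minutes).
No other premise forces O(submit_minutes). An ideal world satisfying every premise can still have submit_minutes false, so O(submit_minutes) is not derivable.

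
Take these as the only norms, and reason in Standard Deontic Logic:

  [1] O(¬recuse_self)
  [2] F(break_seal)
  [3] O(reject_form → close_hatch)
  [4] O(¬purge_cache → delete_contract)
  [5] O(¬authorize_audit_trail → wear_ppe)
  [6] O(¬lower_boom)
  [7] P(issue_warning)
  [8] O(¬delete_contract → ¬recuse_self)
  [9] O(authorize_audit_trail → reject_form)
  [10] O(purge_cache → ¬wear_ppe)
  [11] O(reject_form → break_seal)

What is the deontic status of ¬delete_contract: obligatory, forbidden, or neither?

Premise 2, F(break_seal), is equivalent to O(¬break_seal).
Premise 11, O(reject_form → break_seal), contraposes to O(¬break_seal → ¬reject_form); with O(¬break_seal) we get O(¬reject_form).
Premise 9 is O(authorize_audit_trail → reject_form); contrapositively O(¬reject_form → ¬authorize_audit_trail). Since O(¬reject_form) holds, K gives O(¬authorize_audit_trail).
Applying K to premise 5 (O(¬authorize_audit_trail → wear_ppe)) and O(¬authorize_audit_trail) yields O(wear_ppe).
Premise 10, O(purge_cache → ¬wear_ppe), contraposes to O(wear_ppe → ¬purge_cache); with O(wear_ppe) we get O(¬purge_cache).
With premise 4, O(¬purge_cache → delete_contract), the K-axiom yields O(delete_contract).
Premises 1, 3, 6, 7, 8 do not contribute to this derivation.
Thus O(delete_contract), which is F(¬delete_contract): ¬delete_contract is forbidden.

Forbidden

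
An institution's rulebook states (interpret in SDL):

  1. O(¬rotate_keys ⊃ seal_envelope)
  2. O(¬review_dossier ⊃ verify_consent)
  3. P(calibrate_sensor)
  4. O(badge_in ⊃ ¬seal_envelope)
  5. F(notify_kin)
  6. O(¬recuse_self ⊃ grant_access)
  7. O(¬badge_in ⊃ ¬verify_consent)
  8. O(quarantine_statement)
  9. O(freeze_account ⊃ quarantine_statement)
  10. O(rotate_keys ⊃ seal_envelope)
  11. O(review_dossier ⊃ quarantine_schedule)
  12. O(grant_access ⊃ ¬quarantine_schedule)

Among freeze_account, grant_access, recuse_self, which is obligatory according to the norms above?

recuse_self

Premises 1 and 10 are O(¬rotate_keys ⊃ seal_envelope) and O(rotate_keys ⊃ seal_envelope); every ideal world satisfies ¬rotate_keys or rotate_keys, so in either case seal_envelope holds — hence O(seal_envelope).
The contrapositive of premise 4 (O(badge_in ⊃ ¬seal_envelope)) is O(seal_envelope ⊃ ¬badge_in), and O(seal_envelope) is already established, so O(¬badge_in).
From O(¬badge_in) and premise 7, O(¬badge_in ⊃ ¬verify_consent), we obtain O(¬verify_consent).
Premise 2 is O(¬review_dossier ⊃ verify_consent); contrapositively O(¬verify_consent ⊃ review_dossier). Since O(¬verify_consent) holds, K gives O(review_dossier).
From O(review_dossier) and premise 11, O(review_dossier ⊃ quarantine_schedule), we obtain O(quarantine_schedule).
The contrapositive of premise 12 (O(grant_access ⊃ ¬quarantine_schedule)) is O(quarantine_schedule ⊃ ¬grant_access), and O(quarantine_schedule) is already established, so O(¬grant_access).
Premise 6 is O(¬recuse_self ⊃ grant_access); contrapositively O(¬grant_access ⊃ recuse_self). Since O(¬grant_access) holds, K gives O(recuse_self).
So O(recuse_self) holds — recuse_self is obligatory. None of the other listed options is made obligatory by any chain of premises.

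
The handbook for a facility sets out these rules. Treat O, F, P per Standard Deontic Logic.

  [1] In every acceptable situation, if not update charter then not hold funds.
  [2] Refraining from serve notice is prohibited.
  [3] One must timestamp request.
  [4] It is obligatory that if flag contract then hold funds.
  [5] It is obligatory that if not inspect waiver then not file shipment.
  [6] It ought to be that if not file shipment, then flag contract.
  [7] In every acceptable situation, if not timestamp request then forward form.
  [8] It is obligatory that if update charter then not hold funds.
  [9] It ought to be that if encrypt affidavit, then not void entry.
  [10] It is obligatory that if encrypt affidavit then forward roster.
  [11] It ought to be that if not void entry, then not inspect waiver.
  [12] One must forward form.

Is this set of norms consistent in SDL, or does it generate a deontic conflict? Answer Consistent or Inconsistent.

Consistent

Premise 7 is O(¬timestamp_request → forward_form); even if O(forward_form) held, inferring O(¬timestamp_request) would be affirming the consequent — invalid.
So O(¬timestamp_request) is not derivable, and the apparent clash with O(timestamp_request) does not arise.
A world satisfying every obligation exists (e.g. encrypt_affidavit=false, file_shipment=true, flag_contract=false, forward_form=true, forward_roster=false, hold_funds=false, inspect_waiver=true, serve_notice=true, timestamp_request=true, update_charter=false, void_entry=true); no atom is both obligatory and forbidden, so the set is consistent.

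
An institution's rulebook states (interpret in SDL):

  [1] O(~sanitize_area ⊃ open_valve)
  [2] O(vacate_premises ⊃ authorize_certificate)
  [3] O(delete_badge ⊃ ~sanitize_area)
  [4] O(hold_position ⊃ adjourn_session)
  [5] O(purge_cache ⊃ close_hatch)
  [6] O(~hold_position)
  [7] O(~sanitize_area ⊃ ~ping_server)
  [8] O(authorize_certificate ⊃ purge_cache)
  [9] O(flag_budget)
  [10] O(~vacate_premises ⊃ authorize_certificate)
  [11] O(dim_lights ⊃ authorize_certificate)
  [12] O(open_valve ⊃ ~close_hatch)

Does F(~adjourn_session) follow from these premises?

Premise 4 is O(hold_position ⊃ adjourn_session), but O(hold_position) is not derivable from the premises, so it does not yield O(adjourn_session).
No other premise forces O(adjourn_session). An ideal world satisfying every premise can still have ~adjourn_session true, so F(~adjourn_session) is not derivable.

No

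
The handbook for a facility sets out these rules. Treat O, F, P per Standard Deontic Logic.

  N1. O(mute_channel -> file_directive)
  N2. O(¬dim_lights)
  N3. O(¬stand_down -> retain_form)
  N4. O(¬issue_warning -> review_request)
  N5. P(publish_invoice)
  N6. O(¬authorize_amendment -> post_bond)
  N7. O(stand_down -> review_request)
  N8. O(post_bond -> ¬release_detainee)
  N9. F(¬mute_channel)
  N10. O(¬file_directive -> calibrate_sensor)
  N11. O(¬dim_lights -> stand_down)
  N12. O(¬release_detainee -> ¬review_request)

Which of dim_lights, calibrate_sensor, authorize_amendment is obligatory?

Premise 2 gives O(¬dim_lights).
Premise 11 is O(¬dim_lights -> stand_down); since O(¬dim_lights), deontic closure gives O(stand_down).
Premise 7 is O(stand_down -> review_request); since O(stand_down), deontic closure gives O(review_request).
Premise 12, O(¬release_detainee -> ¬review_request), contraposes to O(review_request -> release_detainee); with O(review_request) we get O(release_detainee).
The contrapositive of premise 8 (O(post_bond -> ¬release_detainee)) is O(release_detainee -> ¬post_bond), and O(release_detainee) is already established, so O(¬post_bond).
The contrapositive of premise 6 (O(¬authorize_amendment -> post_bond)) is O(¬post_bond -> authorize_amendment), and O(¬post_bond) is already established, so O(authorize_amendment).
So O(authorize_amendment) holds — authorize_amendment is obligatory. None of the other listed options is made obligatory by any chain of premises.

authorize_amendment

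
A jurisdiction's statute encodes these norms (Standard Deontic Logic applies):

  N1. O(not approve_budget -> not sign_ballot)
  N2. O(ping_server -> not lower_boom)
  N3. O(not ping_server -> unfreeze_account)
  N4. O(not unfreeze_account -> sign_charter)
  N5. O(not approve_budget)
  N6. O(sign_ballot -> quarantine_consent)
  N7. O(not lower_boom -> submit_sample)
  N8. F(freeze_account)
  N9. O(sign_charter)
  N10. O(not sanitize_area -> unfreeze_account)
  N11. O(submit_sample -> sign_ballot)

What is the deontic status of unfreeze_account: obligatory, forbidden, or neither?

Premise 5 states O(not approve_budget) outright.
Applying K to premise 1 (O(not approve_budget -> not sign_ballot)) and O(not approve_budget) yields O(not sign_ballot).
Premise 11 is O(submit_sample -> sign_ballot); contrapositively O(not sign_ballot -> not submit_sample). Since O(not sign_ballot) holds, K gives O(not submit_sample).
The contrapositive of premise 7 (O(not lower_boom -> submit_sample)) is O(not submit_sample -> lower_boom), and O(not submit_sample) is already established, so O(lower_boom).
The contrapositive of premise 2 (O(ping_server -> not lower_boom)) is O(lower_boom -> not ping_server), and O(lower_boom) is already established, so O(not ping_server).
From O(not ping_server) and premise 3, O(not ping_server -> unfreeze_account), we obtain O(unfreeze_account).
Premises 4, 6, 8, 9, 10 do not contribute to this derivation.
Hence unfreeze_account is obligatory.

Obligatory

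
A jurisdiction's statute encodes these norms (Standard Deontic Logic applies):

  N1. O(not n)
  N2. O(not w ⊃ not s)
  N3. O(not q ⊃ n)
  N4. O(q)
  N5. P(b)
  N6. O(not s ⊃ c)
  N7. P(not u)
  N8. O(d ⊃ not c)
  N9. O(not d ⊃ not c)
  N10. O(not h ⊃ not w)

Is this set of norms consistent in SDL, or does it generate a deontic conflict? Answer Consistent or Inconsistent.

Premise 3 is O(not q ⊃ n), but O(not q) is not derivable from the premises, so it does not yield O(n).
So O(n) is not derivable, and the apparent clash with O(not n) does not arise.
A world satisfying every obligation exists (e.g. b=false, c=false, d=false, h=true, n=false, q=true, s=true, u=false, w=true); no atom is both obligatory and forbidden, so the set is consistent.

Consistent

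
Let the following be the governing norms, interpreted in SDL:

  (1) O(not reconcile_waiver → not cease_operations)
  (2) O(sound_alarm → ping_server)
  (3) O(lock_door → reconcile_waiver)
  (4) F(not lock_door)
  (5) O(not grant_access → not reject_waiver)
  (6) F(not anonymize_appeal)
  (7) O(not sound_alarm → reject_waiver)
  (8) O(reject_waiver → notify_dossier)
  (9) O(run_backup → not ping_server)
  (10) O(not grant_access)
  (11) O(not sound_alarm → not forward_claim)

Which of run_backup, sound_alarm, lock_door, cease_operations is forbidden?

run_backup

Premise 10 gives O(not grant_access).
Premise 5 is O(not grant_access → not reject_waiver); since O(not grant_access), deontic closure gives O(not reject_waiver).
The contrapositive of premise 7 (O(not sound_alarm → reject_waiver)) is O(not reject_waiver → sound_alarm), and O(not reject_waiver) is already established, so O(sound_alarm).
With premise 2, O(sound_alarm → ping_server), the K-axiom yields O(ping_server).
The contrapositive of premise 9 (O(run_backup → not ping_server)) is O(ping_server → not run_backup), and O(ping_server) is already established, so O(not run_backup).
So O(not run_backup) holds, i.e. run_backup is forbidden. None of the other listed options is forbidden under the premises.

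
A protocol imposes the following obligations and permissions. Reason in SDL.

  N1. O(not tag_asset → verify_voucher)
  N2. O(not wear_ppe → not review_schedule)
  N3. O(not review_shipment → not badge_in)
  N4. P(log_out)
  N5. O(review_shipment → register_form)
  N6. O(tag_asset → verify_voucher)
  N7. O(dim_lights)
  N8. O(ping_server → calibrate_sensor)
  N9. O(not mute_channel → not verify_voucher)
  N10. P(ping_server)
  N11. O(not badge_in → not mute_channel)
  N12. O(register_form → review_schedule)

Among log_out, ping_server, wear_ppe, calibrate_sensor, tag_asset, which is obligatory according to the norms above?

Premises 1 and 6 cover both cases: O(not tag_asset → verify_voucher) and O(tag_asset → verify_voucher). Since not tag_asset ∨ tag_asset is a tautology, O(verify_voucher) follows.
Premise 9, O(not mute_channel → not verify_voucher), contraposes to O(verify_voucher → mute_channel); with O(verify_voucher) we get O(mute_channel).
Premise 11 is O(not badge_in → not mute_channel); contrapositively O(mute_channel → badge_in). Since O(mute_channel) holds, K gives O(badge_in).
Premise 3, O(not review_shipment → not badge_in), contraposes to O(badge_in → review_shipment); with O(badge_in) we get O(review_shipment).
Applying K to premise 5 (O(review_shipment → register_form)) and O(review_shipment) yields O(register_form).
From O(register_form) and premise 12, O(register_form → review_schedule), we obtain O(review_schedule).
The contrapositive of premise 2 (O(not wear_ppe → not review_schedule)) is O(review_schedule → wear_ppe), and O(review_schedule) is already established, so O(wear_ppe).
So O(wear_ppe) holds — wear_ppe is obligatory. None of the other listed options is made obligatory by any chain of premises.

wear_ppe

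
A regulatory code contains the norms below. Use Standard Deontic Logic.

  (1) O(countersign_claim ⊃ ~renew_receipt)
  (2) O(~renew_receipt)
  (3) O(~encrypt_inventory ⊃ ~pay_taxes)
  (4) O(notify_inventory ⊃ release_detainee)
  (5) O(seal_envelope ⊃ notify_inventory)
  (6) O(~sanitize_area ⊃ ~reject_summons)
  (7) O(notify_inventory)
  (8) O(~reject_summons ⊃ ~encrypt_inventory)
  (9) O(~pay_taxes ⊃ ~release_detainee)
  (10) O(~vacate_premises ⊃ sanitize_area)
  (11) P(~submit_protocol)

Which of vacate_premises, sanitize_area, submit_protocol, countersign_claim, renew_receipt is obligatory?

sanitize_area

From premise 7 we have O(notify_inventory).
With premise 4, O(notify_inventory ⊃ release_detainee), the K-axiom yields O(release_detainee).
Premise 9 is O(~pay_taxes ⊃ ~release_detainee); contrapositively O(release_detainee ⊃ pay_taxes). Since O(release_detainee) holds, K gives O(pay_taxes).
The contrapositive of premise 3 (O(~encrypt_inventory ⊃ ~pay_taxes)) is O(pay_taxes ⊃ encrypt_inventory), and O(pay_taxes) is already established, so O(encrypt_inventory).
Premise 8 is O(~reject_summons ⊃ ~encrypt_inventory); contrapositively O(encrypt_inventory ⊃ reject_summons). Since O(encrypt_inventory) holds, K gives O(reject_summons).
The contrapositive of premise 6 (O(~sanitize_area ⊃ ~reject_summons)) is O(reject_summons ⊃ sanitize_area), and O(reject_summons) is already established, so O(sanitize_area).
So O(sanitize_area) holds — sanitize_area is obligatory. None of the other listed options is made obligatory by any chain of premises.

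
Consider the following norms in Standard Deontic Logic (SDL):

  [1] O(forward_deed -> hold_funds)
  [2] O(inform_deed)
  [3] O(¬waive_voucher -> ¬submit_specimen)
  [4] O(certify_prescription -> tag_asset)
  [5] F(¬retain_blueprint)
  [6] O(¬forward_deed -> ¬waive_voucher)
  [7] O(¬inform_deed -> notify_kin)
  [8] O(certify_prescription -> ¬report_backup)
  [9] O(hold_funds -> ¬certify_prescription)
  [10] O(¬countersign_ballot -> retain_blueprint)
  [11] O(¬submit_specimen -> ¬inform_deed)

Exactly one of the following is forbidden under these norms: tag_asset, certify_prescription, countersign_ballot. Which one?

Premise 2 states O(inform_deed) outright.
Premise 11 is O(¬submit_specimen -> ¬inform_deed); contrapositively O(inform_deed -> submit_specimen). Since O(inform_deed) holds, K gives O(submit_specimen).
The contrapositive of premise 3 (O(¬waive_voucher -> ¬submit_specimen)) is O(submit_specimen -> waive_voucher), and O(submit_specimen) is already established, so O(waive_voucher).
Premise 6 is O(¬forward_deed -> ¬waive_voucher); contrapositively O(waive_voucher -> forward_deed). Since O(waive_voucher) holds, K gives O(forward_deed).
Premise 1 is O(forward_deed -> hold_funds); since O(forward_deed), deontic closure gives O(hold_funds).
From O(hold_funds) and premise 9, O(hold_funds -> ¬certify_prescription), we obtain O(¬certify_prescription).
So O(¬certify_prescription) holds, i.e. certify_prescription is forbidden. None of the other listed options is forbidden under the premises.

certify_prescription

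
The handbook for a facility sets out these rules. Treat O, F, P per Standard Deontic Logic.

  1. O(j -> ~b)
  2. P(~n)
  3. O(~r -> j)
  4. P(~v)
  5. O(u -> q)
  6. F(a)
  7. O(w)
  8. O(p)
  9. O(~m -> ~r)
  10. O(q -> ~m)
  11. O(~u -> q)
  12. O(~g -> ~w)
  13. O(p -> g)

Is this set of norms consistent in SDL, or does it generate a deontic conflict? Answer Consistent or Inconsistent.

Consistent

Premise 12 is O(~g -> ~w), but O(~g) is not derivable from the premises, so it does not yield O(~w).
So O(~w) is not derivable, and the apparent clash with O(w) does not arise.
A world satisfying every obligation exists (e.g. a=false, b=false, g=true, j=true, m=false, n=false, p=true, q=true, r=false, u=false, v=false, w=true); no atom is both obligatory and forbidden, so the set is consistent.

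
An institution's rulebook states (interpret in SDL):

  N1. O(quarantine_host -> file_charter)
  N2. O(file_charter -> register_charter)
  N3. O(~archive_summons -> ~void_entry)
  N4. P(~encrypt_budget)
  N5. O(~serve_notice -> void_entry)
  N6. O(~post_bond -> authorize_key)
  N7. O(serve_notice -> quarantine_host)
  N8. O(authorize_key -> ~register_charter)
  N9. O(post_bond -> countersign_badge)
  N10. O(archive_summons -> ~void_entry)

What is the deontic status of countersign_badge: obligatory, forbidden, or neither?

Premises 3 and 10 are O(~archive_summons -> ~void_entry) and O(archive_summons -> ~void_entry); every ideal world satisfies ~archive_summons or archive_summons, so in either case ~void_entry holds — hence O(~void_entry).
Premise 5, O(~serve_notice -> void_entry), contraposes to O(~void_entry -> serve_notice); with O(~void_entry) we get O(serve_notice).
Premise 7 is O(serve_notice -> quarantine_host); since O(serve_notice), deontic closure gives O(quarantine_host).
With premise 1, O(quarantine_host -> file_charter), the K-axiom yields O(file_charter).
Premise 2 is O(file_charter -> register_charter); since O(file_charter), deontic closure gives O(register_charter).
Premise 8, O(authorize_key -> ~register_charter), contraposes to O(register_charter -> ~authorize_key); with O(register_charter) we get O(~authorize_key).
The contrapositive of premise 6 (O(~post_bond -> authorize_key)) is O(~authorize_key -> post_bond), and O(~authorize_key) is already established, so O(post_bond).
Premise 9 is O(post_bond -> countersign_badge); since O(post_bond), deontic closure gives O(countersign_badge).
Premise 4 does not contribute to this derivation.
Hence countersign_badge is obligatory.

Obligatory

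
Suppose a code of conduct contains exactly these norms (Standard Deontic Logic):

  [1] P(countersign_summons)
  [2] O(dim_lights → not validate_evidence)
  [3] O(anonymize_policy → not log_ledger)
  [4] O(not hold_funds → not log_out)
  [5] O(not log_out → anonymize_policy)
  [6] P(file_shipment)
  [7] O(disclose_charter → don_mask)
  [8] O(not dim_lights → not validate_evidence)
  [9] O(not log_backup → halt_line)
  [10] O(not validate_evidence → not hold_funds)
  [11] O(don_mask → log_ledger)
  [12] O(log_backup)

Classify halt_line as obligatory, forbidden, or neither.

Neither

Premise 9 is O(not log_backup → halt_line), but O(not log_backup) is not derivable from the premises, so it does not yield O(halt_line).
No premise or chain of K-axiom applications forces O(halt_line), and none forces O(not halt_line). So halt_line is neither obligatory nor forbidden under these norms.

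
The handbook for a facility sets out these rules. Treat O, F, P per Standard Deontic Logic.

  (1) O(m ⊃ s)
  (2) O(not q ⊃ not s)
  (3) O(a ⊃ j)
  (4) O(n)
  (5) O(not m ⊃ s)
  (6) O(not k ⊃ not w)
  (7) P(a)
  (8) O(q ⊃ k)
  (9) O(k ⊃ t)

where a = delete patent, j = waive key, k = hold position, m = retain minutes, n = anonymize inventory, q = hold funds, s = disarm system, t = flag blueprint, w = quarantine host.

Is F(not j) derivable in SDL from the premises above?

No

Premise 3 is O(a ⊃ j), but O(a) is not derivable from the premises (the permission P(a) asserts only not O(not a), not O(a)), so it does not yield O(j).
No other premise forces O(j). An ideal world satisfying every premise can still have not j true, so F(not j) is not derivable.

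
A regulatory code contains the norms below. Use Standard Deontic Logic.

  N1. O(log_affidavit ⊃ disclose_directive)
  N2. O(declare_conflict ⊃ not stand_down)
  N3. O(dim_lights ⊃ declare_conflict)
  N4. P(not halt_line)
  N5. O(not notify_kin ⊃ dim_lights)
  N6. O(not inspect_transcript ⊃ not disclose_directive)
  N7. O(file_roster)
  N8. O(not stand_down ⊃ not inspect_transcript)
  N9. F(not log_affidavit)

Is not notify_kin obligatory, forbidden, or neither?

Forbidden

Premise 9 is F(not log_affidavit), i.e. O(log_affidavit).
Premise 1 is O(log_affidavit ⊃ disclose_directive); since O(log_affidavit), deontic closure gives O(disclose_directive).
The contrapositive of premise 6 (O(not inspect_transcript ⊃ not disclose_directive)) is O(disclose_directive ⊃ inspect_transcript), and O(disclose_directive) is already established, so O(inspect_transcript).
The contrapositive of premise 8 (O(not stand_down ⊃ not inspect_transcript)) is O(inspect_transcript ⊃ stand_down), and O(inspect_transcript) is already established, so O(stand_down).
Premise 2 is O(declare_conflict ⊃ not stand_down); contrapositively O(stand_down ⊃ not declare_conflict). Since O(stand_down) holds, K gives O(not declare_conflict).
The contrapositive of premise 3 (O(dim_lights ⊃ declare_conflict)) is O(not declare_conflict ⊃ not dim_lights), and O(not declare_conflict) is already established, so O(not dim_lights).
Premise 5, O(not notify_kin ⊃ dim_lights), contraposes to O(not dim_lights ⊃ notify_kin); with O(not dim_lights) we get O(notify_kin).
Premises 4, 7 do not contribute to this derivation.
Thus O(notify_kin), which is F(not notify_kin): not notify_kin is forbidden.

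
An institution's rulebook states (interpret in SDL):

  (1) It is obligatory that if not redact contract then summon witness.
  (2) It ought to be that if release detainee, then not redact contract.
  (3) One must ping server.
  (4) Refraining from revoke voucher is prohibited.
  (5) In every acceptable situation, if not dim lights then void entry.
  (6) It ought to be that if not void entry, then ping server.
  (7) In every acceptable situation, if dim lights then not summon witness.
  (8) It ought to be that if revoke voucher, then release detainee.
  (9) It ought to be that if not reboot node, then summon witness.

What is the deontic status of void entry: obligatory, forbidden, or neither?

Premise 4 is F(¬revoke_voucher), i.e. O(revoke_voucher).
From O(revoke_voucher) and premise 8, O(revoke_voucher → release_detainee), we obtain O(release_detainee).
With premise 2, O(release_detainee → ¬redact_contract), the K-axiom yields O(¬redact_contract).
Applying K to premise 1 (O(¬redact_contract → summon_witness)) and O(¬redact_contract) yields O(summon_witness).
The contrapositive of premise 7 (O(dim_lights → ¬summon_witness)) is O(summon_witness → ¬dim_lights), and O(summon_witness) is already established, so O(¬dim_lights).
From O(¬dim_lights) and premise 5, O(¬dim_lights → void_entry), we obtain O(void_entry).
Premises 3, 6, 9 do not contribute to this derivation.
Hence void_entry is obligatory.

Obligatory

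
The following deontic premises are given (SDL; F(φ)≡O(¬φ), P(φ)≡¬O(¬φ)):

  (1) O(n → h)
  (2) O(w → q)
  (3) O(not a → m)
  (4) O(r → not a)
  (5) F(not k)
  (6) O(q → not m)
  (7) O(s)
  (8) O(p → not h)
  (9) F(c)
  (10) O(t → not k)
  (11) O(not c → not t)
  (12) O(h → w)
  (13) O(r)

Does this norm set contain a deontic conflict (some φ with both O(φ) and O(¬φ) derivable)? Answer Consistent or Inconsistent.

Consistent

Premise 10 is O(t → not k), but O(t) is not derivable from the premises, so it does not yield O(not k).
So O(not k) is not derivable, and the apparent clash with O(k) does not arise.
A world satisfying every obligation exists (e.g. a=false, c=false, h=false, k=true, m=true, n=false, p=false, q=false, r=true, s=true, t=false, w=false); no atom is both obligatory and forbidden, so the set is consistent.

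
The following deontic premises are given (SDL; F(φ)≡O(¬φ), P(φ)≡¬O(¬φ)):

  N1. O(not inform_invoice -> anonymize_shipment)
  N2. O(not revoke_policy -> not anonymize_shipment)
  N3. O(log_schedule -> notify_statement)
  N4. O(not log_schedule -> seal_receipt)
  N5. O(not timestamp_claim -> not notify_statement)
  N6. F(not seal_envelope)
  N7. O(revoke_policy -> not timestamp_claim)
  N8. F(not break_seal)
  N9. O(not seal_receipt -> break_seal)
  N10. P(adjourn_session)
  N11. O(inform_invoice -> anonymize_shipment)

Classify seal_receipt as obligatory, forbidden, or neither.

Obligatory

By case analysis on not inform_invoice: premise 1 gives O(not inform_invoice -> anonymize_shipment) and premise 11 gives O(inform_invoice -> anonymize_shipment), so O(anonymize_shipment) either way.
Premise 2, O(not revoke_policy -> not anonymize_shipment), contraposes to O(anonymize_shipment -> revoke_policy); with O(anonymize_shipment) we get O(revoke_policy).
From O(revoke_policy) and premise 7, O(revoke_policy -> not timestamp_claim), we obtain O(not timestamp_claim).
Applying K to premise 5 (O(not timestamp_claim -> not notify_statement)) and O(not timestamp_claim) yields O(not notify_statement).
Premise 3, O(log_schedule -> notify_statement), contraposes to O(not notify_statement -> not log_schedule); with O(not notify_statement) we get O(not log_schedule).
From O(not log_schedule) and premise 4, O(not log_schedule -> seal_receipt), we obtain O(seal_receipt).
Premises 6, 8, 9, 10 do not contribute to this derivation.
Hence seal_receipt is obligatory.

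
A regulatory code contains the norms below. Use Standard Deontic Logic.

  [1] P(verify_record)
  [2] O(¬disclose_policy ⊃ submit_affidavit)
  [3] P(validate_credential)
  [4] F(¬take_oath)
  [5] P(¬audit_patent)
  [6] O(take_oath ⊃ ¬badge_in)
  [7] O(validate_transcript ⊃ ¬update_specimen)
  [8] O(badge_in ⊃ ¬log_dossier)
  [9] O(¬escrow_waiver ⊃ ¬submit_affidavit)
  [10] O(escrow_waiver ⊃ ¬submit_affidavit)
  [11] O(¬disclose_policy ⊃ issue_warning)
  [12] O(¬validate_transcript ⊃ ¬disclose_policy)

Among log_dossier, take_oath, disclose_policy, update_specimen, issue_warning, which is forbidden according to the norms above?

Premises 9 and 10 are O(¬escrow_waiver ⊃ ¬submit_affidavit) and O(escrow_waiver ⊃ ¬submit_affidavit); every ideal world satisfies ¬escrow_waiver or escrow_waiver, so in either case ¬submit_affidavit holds — hence O(¬submit_affidavit).
Premise 2 is O(¬disclose_policy ⊃ submit_affidavit); contrapositively O(¬submit_affidavit ⊃ disclose_policy). Since O(¬submit_affidavit) holds, K gives O(disclose_policy).
Premise 12, O(¬validate_transcript ⊃ ¬disclose_policy), contraposes to O(disclose_policy ⊃ validate_transcript); with O(disclose_policy) we get O(validate_transcript).
From O(validate_transcript) and premise 7, O(validate_transcript ⊃ ¬update_specimen), we obtain O(¬update_specimen).
So O(¬update_specimen) holds, i.e. update_specimen is forbidden. None of the other listed options is forbidden under the premises.

update_specimen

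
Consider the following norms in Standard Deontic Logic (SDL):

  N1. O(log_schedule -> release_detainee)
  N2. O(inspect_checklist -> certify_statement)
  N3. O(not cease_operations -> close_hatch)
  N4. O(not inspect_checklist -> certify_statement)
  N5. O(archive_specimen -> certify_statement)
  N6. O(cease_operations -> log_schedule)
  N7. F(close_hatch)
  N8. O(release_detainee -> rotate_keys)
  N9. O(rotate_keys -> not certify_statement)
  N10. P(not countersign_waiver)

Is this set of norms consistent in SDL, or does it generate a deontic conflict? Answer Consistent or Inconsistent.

Inconsistent

Premises 2 and 4 are O(inspect_checklist -> certify_statement) and O(not inspect_checklist -> certify_statement); every ideal world satisfies inspect_checklist or not inspect_checklist, so in either case certify_statement holds — hence O(certify_statement).
The contrapositive of premise 9 (O(rotate_keys -> not certify_statement)) is O(certify_statement -> not rotate_keys), and O(certify_statement) is already established, so O(not rotate_keys).
Premise 8, O(release_detainee -> rotate_keys), contraposes to O(not rotate_keys -> not release_detainee); with O(not rotate_keys) we get O(not release_detainee).
Premise 1 is O(log_schedule -> release_detainee); contrapositively O(not release_detainee -> not log_schedule). Since O(not release_detainee) holds, K gives O(not log_schedule).
The contrapositive of premise 6 (O(cease_operations -> log_schedule)) is O(not log_schedule -> not cease_operations), and O(not log_schedule) is already established, so O(not cease_operations).
Applying K to premise 3 (O(not cease_operations -> close_hatch)) and O(not cease_operations) yields O(close_hatch).
But premise 7, F(close_hatch), means O(not close_hatch).
We now have both O(close_hatch) and O(not close_hatch) — close_hatch is simultaneously obligatory and forbidden, violating the D-axiom.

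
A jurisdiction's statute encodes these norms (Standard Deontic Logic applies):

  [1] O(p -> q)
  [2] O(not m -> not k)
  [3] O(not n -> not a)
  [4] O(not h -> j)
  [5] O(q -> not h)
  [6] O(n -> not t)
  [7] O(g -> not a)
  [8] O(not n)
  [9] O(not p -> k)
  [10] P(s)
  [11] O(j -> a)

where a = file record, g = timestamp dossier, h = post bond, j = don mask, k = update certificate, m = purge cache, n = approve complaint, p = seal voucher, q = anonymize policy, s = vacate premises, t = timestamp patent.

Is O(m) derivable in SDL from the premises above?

From premise 8 we have O(not n).
Premise 3 is O(not n -> not a); since O(not n), deontic closure gives O(not a).
Premise 11, O(j -> a), contraposes to O(not a -> not j); with O(not a) we get O(not j).
The contrapositive of premise 4 (O(not h -> j)) is O(not j -> h), and O(not j) is already established, so O(h).
Premise 5, O(q -> not h), contraposes to O(h -> not q); with O(h) we get O(not q).
Premise 1 is O(p -> q); contrapositively O(not q -> not p). Since O(not q) holds, K gives O(not p).
Applying K to premise 9 (O(not p -> k)) and O(not p) yields O(k).
The contrapositive of premise 2 (O(not m -> not k)) is O(k -> m), and O(k) is already established, so O(m).
Premises 6, 7, 10 do not contribute to this derivation.
So O(m) follows.

Yes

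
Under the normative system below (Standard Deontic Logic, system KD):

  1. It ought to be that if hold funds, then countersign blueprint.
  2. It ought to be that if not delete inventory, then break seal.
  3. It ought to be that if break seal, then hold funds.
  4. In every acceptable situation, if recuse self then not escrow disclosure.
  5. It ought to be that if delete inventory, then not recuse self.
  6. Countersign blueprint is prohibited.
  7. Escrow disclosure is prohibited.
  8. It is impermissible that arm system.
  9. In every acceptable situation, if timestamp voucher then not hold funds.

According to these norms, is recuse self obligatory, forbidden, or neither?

F(countersign_blueprint) at premise 6 means O(¬countersign_blueprint).
Premise 1 is O(hold_funds → countersign_blueprint); contrapositively O(¬countersign_blueprint → ¬hold_funds). Since O(¬countersign_blueprint) holds, K gives O(¬hold_funds).
Premise 3, O(break_seal → hold_funds), contraposes to O(¬hold_funds → ¬break_seal); with O(¬hold_funds) we get O(¬break_seal).
Premise 2, O(¬delete_inventory → break_seal), contraposes to O(¬break_seal → delete_inventory); with O(¬break_seal) we get O(delete_inventory).
Premise 5 is O(delete_inventory → ¬recuse_self); since O(delete_inventory), deontic closure gives O(¬recuse_self).
Premises 4, 7, 8, 9 do not contribute to this derivation.
Thus O(¬recuse_self), which is F(recuse_self): recuse_self is forbidden.

Forbidden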